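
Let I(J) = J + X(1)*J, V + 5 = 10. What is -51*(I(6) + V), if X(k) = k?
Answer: -867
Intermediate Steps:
V = 5 (V = -5 + 10 = 5)
I(J) = 2*J (I(J) = J + 1*J = J + J = 2*J)
-51*(I(6) + V) = -51*(2*6 + 5) = -51*(12 + 5) = -51*17 = -867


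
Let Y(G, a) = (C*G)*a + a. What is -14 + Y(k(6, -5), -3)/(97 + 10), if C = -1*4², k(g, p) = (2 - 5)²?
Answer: -1069/107 ≈ -9.9907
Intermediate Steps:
k(g, p) = 9 (k(g, p) = (-3)² = 9)
C = -16 (C = -1*16 = -16)
Y(G, a) = a - 16*G*a (Y(G, a) = (-16*G)*a + a = -16*G*a + a = a - 16*G*a)
-14 + Y(k(6, -5), -3)/(97 + 10) = -14 + (-3*(1 - 16*9))/(97 + 10) = -14 - 3*(1 - 144)/107 = -14 - 3*(-143)*(1/107) = -14 + 429*(1/107) = -14 + 429/107 = -1069/107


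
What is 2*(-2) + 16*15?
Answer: 236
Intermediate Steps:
2*(-2) + 16*15 = -4 + 240 = 236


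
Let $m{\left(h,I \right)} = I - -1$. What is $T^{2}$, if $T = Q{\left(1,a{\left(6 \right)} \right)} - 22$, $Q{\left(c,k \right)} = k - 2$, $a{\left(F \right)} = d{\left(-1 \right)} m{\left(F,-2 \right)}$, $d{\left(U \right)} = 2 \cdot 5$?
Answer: $1156$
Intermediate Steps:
$m{\left(h,I \right)} = 1 + I$ ($m{\left(h,I \right)} = I + 1 = 1 + I$)
$d{\left(U \right)} = 10$
$a{\left(F \right)} = -10$ ($a{\left(F \right)} = 10 \left(1 - 2\right) = 10 \left(-1\right) = -10$)
$Q{\left(c,k \right)} = -2 + k$
$T = -34$ ($T = \left(-2 - 10\right) - 22 = -12 - 22 = -34$)
$T^{2} = \left(-34\right)^{2} = 1156$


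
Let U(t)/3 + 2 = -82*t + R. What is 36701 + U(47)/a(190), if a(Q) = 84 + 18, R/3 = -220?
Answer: 621659/17 ≈ 36568.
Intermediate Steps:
R = -660 (R = 3*(-220) = -660)
a(Q) = 102
U(t) = -1986 - 246*t (U(t) = -6 + 3*(-82*t - 660) = -6 + 3*(-660 - 82*t) = -6 + (-1980 - 246*t) = -1986 - 246*t)
36701 + U(47)/a(190) = 36701 + (-1986 - 246*47)/102 = 36701 + (-1986 - 11562)*(1/102) = 36701 - 13548*1/102 = 36701 - 2258/17 = 621659/17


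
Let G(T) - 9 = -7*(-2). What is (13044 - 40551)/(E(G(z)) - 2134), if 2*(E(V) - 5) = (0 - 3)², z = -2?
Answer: 55014/4249 ≈ 12.948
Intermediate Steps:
G(T) = 23 (G(T) = 9 - 7*(-2) = 9 + 14 = 23)
E(V) = 19/2 (E(V) = 5 + (0 - 3)²/2 = 5 + (½)*(-3)² = 5 + (½)*9 = 5 + 9/2 = 19/2)
(13044 - 40551)/(E(G(z)) - 2134) = (13044 - 40551)/(19/2 - 2134) = -27507/(-4249/2) = -27507*(-2/4249) = 55014/4249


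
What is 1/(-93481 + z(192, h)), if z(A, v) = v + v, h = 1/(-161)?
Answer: -161/15050443 ≈ -1.0697e-5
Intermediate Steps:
h = -1/161 ≈ -0.0062112
z(A, v) = 2*v
1/(-93481 + z(192, h)) = 1/(-93481 + 2*(-1/161)) = 1/(-93481 - 2/161) = 1/(-15050443/161) = -161/15050443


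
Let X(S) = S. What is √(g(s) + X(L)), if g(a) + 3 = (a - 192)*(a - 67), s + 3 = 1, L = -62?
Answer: √13321 ≈ 115.42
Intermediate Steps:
s = -2 (s = -3 + 1 = -2)
g(a) = -3 + (-192 + a)*(-67 + a) (g(a) = -3 + (a - 192)*(a - 67) = -3 + (-192 + a)*(-67 + a))
√(g(s) + X(L)) = √((12861 + (-2)² - 259*(-2)) - 62) = √((12861 + 4 + 518) - 62) = √(13383 - 62) = √13321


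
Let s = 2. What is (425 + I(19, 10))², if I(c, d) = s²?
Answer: 184041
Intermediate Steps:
I(c, d) = 4 (I(c, d) = 2² = 4)
(425 + I(19, 10))² = (425 + 4)² = 429² = 184041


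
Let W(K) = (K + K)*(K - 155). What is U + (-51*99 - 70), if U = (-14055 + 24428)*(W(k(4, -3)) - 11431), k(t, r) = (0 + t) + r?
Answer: -121773766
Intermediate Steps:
k(t, r) = r + t (k(t, r) = t + r = r + t)
W(K) = 2*K*(-155 + K) (W(K) = (2*K)*(-155 + K) = 2*K*(-155 + K))
U = -121768647 (U = (-14055 + 24428)*(2*(-3 + 4)*(-155 + (-3 + 4)) - 11431) = 10373*(2*1*(-155 + 1) - 11431) = 10373*(2*1*(-154) - 11431) = 10373*(-308 - 11431) = 10373*(-11739) = -121768647)
U + (-51*99 - 70) = -121768647 + (-51*99 - 70) = -121768647 + (-5049 - 70) = -121768647 - 5119 = -121773766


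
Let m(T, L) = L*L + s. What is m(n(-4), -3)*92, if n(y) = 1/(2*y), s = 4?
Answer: 1196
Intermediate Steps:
n(y) = 1/(2*y)
m(T, L) = 4 + L² (m(T, L) = L*L + 4 = L² + 4 = 4 + L²)
m(n(-4), -3)*92 = (4 + (-3)²)*92 = (4 + 9)*92 = 13*92 = 1196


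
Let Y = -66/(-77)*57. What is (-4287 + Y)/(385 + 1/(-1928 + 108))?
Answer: -7713420/700699 ≈ -11.008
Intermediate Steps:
Y = 342/7 (Y = -66*(-1/77)*57 = (6/7)*57 = 342/7 ≈ 48.857)
(-4287 + Y)/(385 + 1/(-1928 + 108)) = (-4287 + 342/7)/(385 + 1/(-1928 + 108)) = -29667/(7*(385 + 1/(-1820))) = -29667/(7*(385 - 1/1820)) = -29667/(7*700699/1820) = -29667/7*1820/700699 = -7713420/700699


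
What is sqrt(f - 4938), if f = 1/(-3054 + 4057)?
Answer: I*sqrt(4967671439)/1003 ≈ 70.271*I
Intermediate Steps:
f = 1/1003 ≈ 0.00099701
sqrt(f - 4938) = sqrt(1/1003 - 4938) = sqrt(-4952813/1003) = I*sqrt(4967671439)/1003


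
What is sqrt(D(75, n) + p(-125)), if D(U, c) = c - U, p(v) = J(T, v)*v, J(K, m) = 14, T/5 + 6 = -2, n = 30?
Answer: I*sqrt(1795) ≈ 42.367*I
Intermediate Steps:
T = -40 (T = -30 + 5*(-2) = -30 - 10 = -40)
p(v) = 14*v
sqrt(D(75, n) + p(-125)) = sqrt((30 - 1*75) + 14*(-125)) = sqrt((30 - 75) - 1750) = sqrt(-45 - 1750) = sqrt(-1795) = I*sqrt(1795)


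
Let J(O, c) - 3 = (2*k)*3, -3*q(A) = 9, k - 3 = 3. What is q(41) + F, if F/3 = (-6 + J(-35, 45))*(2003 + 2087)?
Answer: 404907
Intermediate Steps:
k = 6 (k = 3 + 3 = 6)
q(A) = -3 (q(A) = -1/3*9 = -3)
J(O, c) = 39 (J(O, c) = 3 + (2*6)*3 = 3 + 12*3 = 3 + 36 = 39)
F = 404910 (F = 3*((-6 + 39)*(2003 + 2087)) = 3*(33*4090) = 3*134970 = 404910)
q(41) + F = -3 + 404910 = 404907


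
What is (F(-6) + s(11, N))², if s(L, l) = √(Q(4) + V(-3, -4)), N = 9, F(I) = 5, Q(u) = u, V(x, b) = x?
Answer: 36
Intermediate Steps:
s(L, l) = 1 (s(L, l) = √(4 - 3) = √1 = 1)
(F(-6) + s(11, N))² = (5 + 1)² = 6² = 36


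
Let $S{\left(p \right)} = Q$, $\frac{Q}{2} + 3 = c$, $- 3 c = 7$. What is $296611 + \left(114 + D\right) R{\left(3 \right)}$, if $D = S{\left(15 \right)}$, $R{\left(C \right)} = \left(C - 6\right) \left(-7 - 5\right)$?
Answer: $300331$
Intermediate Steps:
$c = - \frac{7}{3}$ ($c = \left(- \frac{1}{3}\right) 7 = - \frac{7}{3} \approx -2.3333$)
$R{\left(C \right)} = 72 - 12 C$ ($R{\left(C \right)} = \left(-6 + C\right) \left(-12\right) = 72 - 12 C$)
$Q = - \frac{32}{3}$ ($Q = -6 + 2 \left(- \frac{7}{3}\right) = -6 - \frac{14}{3} = - \frac{32}{3} \approx -10.667$)
$S{\left(p \right)} = - \frac{32}{3}$
$D = - \frac{32}{3} \approx -10.667$
$296611 + \left(114 + D\right) R{\left(3 \right)} = 296611 + \left(114 - \frac{32}{3}\right) \left(72 - 36\right) = 296611 + \frac{310 \left(72 - 36\right)}{3} = 296611 + \frac{310}{3} \cdot 36 = 296611 + 3720 = 300331$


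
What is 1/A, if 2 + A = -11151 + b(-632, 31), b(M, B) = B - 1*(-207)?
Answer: -1/10915 ≈ -9.1617e-5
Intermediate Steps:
b(M, B) = 207 + B (b(M, B) = B + 207 = 207 + B)
A = -10915 (A = -2 + (-11151 + (207 + 31)) = -2 + (-11151 + 238) = -2 - 10913 = -10915)
1/A = 1/(-10915) = -1/10915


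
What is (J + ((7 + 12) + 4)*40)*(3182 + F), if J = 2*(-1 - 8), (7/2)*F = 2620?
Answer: 24817628/7 ≈ 3.5454e+6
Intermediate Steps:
F = 5240/7 (F = (2/7)*2620 = 5240/7 ≈ 748.57)
J = -18 (J = 2*(-9) = -18)
(J + ((7 + 12) + 4)*40)*(3182 + F) = (-18 + ((7 + 12) + 4)*40)*(3182 + 5240/7) = (-18 + (19 + 4)*40)*(27514/7) = (-18 + 23*40)*(27514/7) = (-18 + 920)*(27514/7) = 902*(27514/7) = 24817628/7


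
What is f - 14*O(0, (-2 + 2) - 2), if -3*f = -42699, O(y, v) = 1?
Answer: 14219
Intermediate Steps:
f = 14233 (f = -⅓*(-42699) = 14233)
f - 14*O(0, (-2 + 2) - 2) = 14233 - 14*1 = 14233 - 14 = 14219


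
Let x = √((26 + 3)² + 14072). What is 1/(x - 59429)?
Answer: -59429/3531791128 - 3*√1657/3531791128 ≈ -1.6861e-5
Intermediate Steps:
x = 3*√1657 (x = √(29² + 14072) = √(841 + 14072) = √14913 = 3*√1657 ≈ 122.12)
1/(x - 59429) = 1/(3*√1657 - 59429) = 1/(-59429 + 3*√1657)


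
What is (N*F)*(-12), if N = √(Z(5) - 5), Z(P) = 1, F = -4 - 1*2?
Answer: 144*I ≈ 144.0*I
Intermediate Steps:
F = -6 (F = -4 - 2 = -6)
N = 2*I (N = √(1 - 5) = √(-4) = 2*I ≈ 2.0*I)
(N*F)*(-12) = ((2*I)*(-6))*(-12) = -12*I*(-12) = 144*I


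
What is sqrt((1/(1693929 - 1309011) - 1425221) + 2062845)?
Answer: sqrt(94471562108408694)/384918 ≈ 798.51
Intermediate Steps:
sqrt((1/(1693929 - 1309011) - 1425221) + 2062845) = sqrt((1/384918 - 1425221) + 2062845) = sqrt(-548593216877/384918 + 2062845) = sqrt(245432954833/384918) = sqrt(94471562108408694)/384918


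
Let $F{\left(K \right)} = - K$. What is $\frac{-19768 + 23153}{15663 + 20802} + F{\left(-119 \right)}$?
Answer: $\frac{868544}{7293} \approx 119.09$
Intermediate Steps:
$\frac{-19768 + 23153}{15663 + 20802} + F{\left(-119 \right)} = \frac{-19768 + 23153}{15663 + 20802} - -119 = \frac{3385}{36465} + 119 = 3385 \cdot \frac{1}{36465} + 119 = \frac{677}{7293} + 119 = \frac{868544}{7293}$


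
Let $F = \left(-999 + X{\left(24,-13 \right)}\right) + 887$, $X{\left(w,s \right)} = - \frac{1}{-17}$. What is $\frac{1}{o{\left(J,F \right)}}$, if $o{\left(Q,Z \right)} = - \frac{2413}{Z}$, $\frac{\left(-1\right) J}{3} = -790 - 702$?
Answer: $\frac{1903}{41021} \approx 0.046391$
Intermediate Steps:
$X{\left(w,s \right)} = \frac{1}{17}$ ($X{\left(w,s \right)} = \left(-1\right) \left(- \frac{1}{17}\right) = \frac{1}{17}$)
$F = - \frac{1903}{17}$ ($F = \left(-999 + \frac{1}{17}\right) + 887 = - \frac{16982}{17} + 887 = - \frac{1903}{17} \approx -111.94$)
$J = 4476$ ($J = - 3 \left(-790 - 702\right) = \left(-3\right) \left(-1492\right) = 4476$)
$\frac{1}{o{\left(J,F \right)}} = \frac{1}{\left(-2413\right) \frac{1}{- \frac{1903}{17}}} = \frac{1}{\left(-2413\right) \left(- \frac{17}{1903}\right)} = \frac{1}{\frac{41021}{1903}} = \frac{1903}{41021}$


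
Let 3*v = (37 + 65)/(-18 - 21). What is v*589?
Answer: -20026/39 ≈ -513.49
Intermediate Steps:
v = -34/39 (v = ((37 + 65)/(-18 - 21))/3 = (102/(-39))/3 = (102*(-1/39))/3 = (⅓)*(-34/13) = -34/39 ≈ -0.87179)
v*589 = -34/39*589 = -20026/39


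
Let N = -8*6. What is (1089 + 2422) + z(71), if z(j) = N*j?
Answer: 103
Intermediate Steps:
N = -48
z(j) = -48*j
(1089 + 2422) + z(71) = (1089 + 2422) - 48*71 = 3511 - 3408 = 103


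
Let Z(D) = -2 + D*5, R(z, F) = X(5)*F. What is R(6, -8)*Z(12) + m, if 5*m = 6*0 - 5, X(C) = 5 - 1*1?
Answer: -1857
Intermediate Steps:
X(C) = 4 (X(C) = 5 - 1 = 4)
m = -1 (m = (6*0 - 5)/5 = (0 - 5)/5 = (1/5)*(-5) = -1)
R(z, F) = 4*F
Z(D) = -2 + 5*D
R(6, -8)*Z(12) + m = (4*(-8))*(-2 + 5*12) - 1 = -32*(-2 + 60) - 1 = -32*58 - 1 = -1856 - 1 = -1857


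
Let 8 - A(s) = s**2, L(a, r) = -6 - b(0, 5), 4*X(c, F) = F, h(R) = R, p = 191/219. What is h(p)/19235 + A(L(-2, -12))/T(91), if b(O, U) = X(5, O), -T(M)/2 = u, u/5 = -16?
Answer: -5895923/33699720 ≈ -0.17495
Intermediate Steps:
u = -80 (u = 5*(-16) = -80)
T(M) = 160 (T(M) = -2*(-80) = 160)
p = 191/219 (p = 191*(1/219) = 191/219 ≈ 0.87215)
X(c, F) = F/4
b(O, U) = O/4
L(a, r) = -6 (L(a, r) = -6 - 0/4 = -6 - 1*0 = -6 + 0 = -6)
A(s) = 8 - s**2
h(p)/19235 + A(L(-2, -12))/T(91) = (191/219)/19235 + (8 - 1*(-6)**2)/160 = (191/219)*(1/19235) + (8 - 1*36)*(1/160) = 191/4212465 + (8 - 36)*(1/160) = 191/4212465 - 28*1/160 = 191/4212465 - 7/40 = -5895923/33699720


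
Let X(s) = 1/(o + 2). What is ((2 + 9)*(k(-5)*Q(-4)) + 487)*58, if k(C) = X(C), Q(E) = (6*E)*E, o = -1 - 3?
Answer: -2378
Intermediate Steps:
o = -4
Q(E) = 6*E²
X(s) = -½ (X(s) = 1/(-4 + 2) = 1/(-2) = -½)
k(C) = -½
((2 + 9)*(k(-5)*Q(-4)) + 487)*58 = ((2 + 9)*(-3*(-4)²) + 487)*58 = (11*(-3*16) + 487)*58 = (11*(-½*96) + 487)*58 = (11*(-48) + 487)*58 = (-528 + 487)*58 = -41*58 = -2378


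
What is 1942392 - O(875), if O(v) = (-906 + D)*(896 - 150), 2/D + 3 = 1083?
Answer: 706931987/270 ≈ 2.6183e+6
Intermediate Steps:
D = 1/540 (D = 2/(-3 + 1083) = 2/1080 = 2*(1/1080) = 1/540 ≈ 0.0018519)
O(v) = -182486147/270 (O(v) = (-906 + 1/540)*(896 - 150) = -489239/540*746 = -182486147/270)
1942392 - O(875) = 1942392 - 1*(-182486147/270) = 1942392 + 182486147/270 = 706931987/270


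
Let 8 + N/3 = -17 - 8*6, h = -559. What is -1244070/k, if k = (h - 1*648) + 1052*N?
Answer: 248814/46319 ≈ 5.3717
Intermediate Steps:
N = -219 (N = -24 + 3*(-17 - 8*6) = -24 + 3*(-17 - 48) = -24 + 3*(-65) = -24 - 195 = -219)
k = -231595 (k = (-559 - 1*648) + 1052*(-219) = (-559 - 648) - 230388 = -1207 - 230388 = -231595)
-1244070/k = -1244070/(-231595) = -1244070*(-1/231595) = 248814/46319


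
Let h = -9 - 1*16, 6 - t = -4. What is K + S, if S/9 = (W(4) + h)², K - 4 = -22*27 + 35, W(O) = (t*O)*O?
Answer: 163470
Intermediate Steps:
t = 10 (t = 6 - 1*(-4) = 6 + 4 = 10)
W(O) = 10*O² (W(O) = (10*O)*O = 10*O²)
h = -25 (h = -9 - 16 = -25)
K = -555 (K = 4 + (-22*27 + 35) = 4 + (-594 + 35) = 4 - 559 = -555)
S = 164025 (S = 9*(10*4² - 25)² = 9*(10*16 - 25)² = 9*(160 - 25)² = 9*135² = 9*18225 = 164025)
K + S = -555 + 164025 = 163470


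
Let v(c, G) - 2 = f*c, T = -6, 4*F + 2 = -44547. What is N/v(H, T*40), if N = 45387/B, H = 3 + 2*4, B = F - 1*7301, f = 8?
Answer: -10086/368765 ≈ -0.027351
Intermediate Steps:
F = -44549/4 (F = -1/2 + (1/4)*(-44547) = -1/2 - 44547/4 = -44549/4 ≈ -11137.)
B = -73753/4 (B = -44549/4 - 1*7301 = -44549/4 - 7301 = -73753/4 ≈ -18438.)
H = 11 (H = 3 + 8 = 11)
v(c, G) = 2 + 8*c
N = -181548/73753 (N = 45387/(-73753/4) = 45387*(-4/73753) = -181548/73753 ≈ -2.4616)
N/v(H, T*40) = -181548/(73753*(2 + 8*11)) = -181548/(73753*(2 + 88)) = -181548/73753/90 = -181548/73753*1/90 = -10086/368765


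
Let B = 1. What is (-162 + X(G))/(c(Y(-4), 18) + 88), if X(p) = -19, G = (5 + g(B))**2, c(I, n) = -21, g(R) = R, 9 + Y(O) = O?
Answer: -181/67 ≈ -2.7015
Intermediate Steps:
Y(O) = -9 + O
G = 36 (G = (5 + 1)**2 = 6**2 = 36)
(-162 + X(G))/(c(Y(-4), 18) + 88) = (-162 - 19)/(-21 + 88) = -181/67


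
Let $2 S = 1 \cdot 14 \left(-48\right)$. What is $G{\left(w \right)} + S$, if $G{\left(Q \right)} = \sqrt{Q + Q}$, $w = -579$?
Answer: $-336 + i \sqrt{1158} \approx -336.0 + 34.029 i$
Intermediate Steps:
$G{\left(Q \right)} = \sqrt{2} \sqrt{Q}$ ($G{\left(Q \right)} = \sqrt{2 Q} = \sqrt{2} \sqrt{Q}$)
$S = -336$ ($S = \frac{1 \cdot 14 \left(-48\right)}{2} = \frac{14 \left(-48\right)}{2} = \frac{1}{2} \left(-672\right) = -336$)
$G{\left(w \right)} + S = \sqrt{2} \sqrt{-579} - 336 = \sqrt{2} i \sqrt{579} - 336 = i \sqrt{1158} - 336 = -336 + i \sqrt{1158}$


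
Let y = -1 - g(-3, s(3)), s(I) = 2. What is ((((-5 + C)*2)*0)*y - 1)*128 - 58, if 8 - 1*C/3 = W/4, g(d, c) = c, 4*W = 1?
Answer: -186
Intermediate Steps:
W = 1/4 (W = (1/4)*1 = 1/4 ≈ 0.25000)
C = 381/16 (C = 24 - 3/(4*4) = 24 - 3*1/16 = 24 - 3/16 = 381/16 ≈ 23.813)
y = -3 (y = -1 - 1*2 = -1 - 2 = -3)
((((-5 + C)*2)*0)*y - 1)*128 - 58 = ((((-5 + 381/16)*2)*0)*(-3) - 1)*128 - 58 = ((((301/16)*2)*0)*(-3) - 1)*128 - 58 = (((301/8)*0)*(-3) - 1)*128 - 58 = (0*(-3) - 1)*128 - 58 = (0 - 1)*128 - 58 = -1*128 - 58 = -128 - 58 = -186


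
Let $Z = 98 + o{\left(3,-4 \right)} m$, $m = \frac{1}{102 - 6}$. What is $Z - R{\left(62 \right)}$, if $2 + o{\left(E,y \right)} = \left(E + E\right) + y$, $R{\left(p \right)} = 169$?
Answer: $-71$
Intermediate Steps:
$m = \frac{1}{96} \approx 0.010417$
$o{\left(E,y \right)} = -2 + y + 2 E$ ($o{\left(E,y \right)} = -2 + \left(\left(E + E\right) + y\right) = -2 + \left(2 E + y\right) = -2 + \left(y + 2 E\right) = -2 + y + 2 E$)
$Z = 98$ ($Z = 98 + \left(-2 - 4 + 2 \cdot 3\right) \frac{1}{96} = 98 + \left(-2 - 4 + 6\right) \frac{1}{96} = 98 + 0 \cdot \frac{1}{96} = 98 + 0 = 98$)
$Z - R{\left(62 \right)} = 98 - 169 = -71$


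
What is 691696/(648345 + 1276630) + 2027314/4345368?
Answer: 3454101215639/4182362382900 ≈ 0.82587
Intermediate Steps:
691696/(648345 + 1276630) + 2027314/4345368 = 691696/1924975 + 2027314*(1/4345368) = 691696*(1/1924975) + 1013657/2172684 = 691696/1924975 + 1013657/2172684 = 3454101215639/4182362382900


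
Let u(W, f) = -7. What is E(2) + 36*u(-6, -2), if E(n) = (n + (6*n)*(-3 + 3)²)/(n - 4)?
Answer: -253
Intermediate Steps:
E(n) = n/(-4 + n) (E(n) = (n + (6*n)*0²)/(-4 + n) = (n + (6*n)*0)/(-4 + n) = (n + 0)/(-4 + n) = n/(-4 + n))
E(2) + 36*u(-6, -2) = 2/(-4 + 2) + 36*(-7) = 2/(-2) - 252 = 2*(-½) - 252 = -1 - 252 = -253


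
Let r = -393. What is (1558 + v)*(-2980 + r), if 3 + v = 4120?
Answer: -19141775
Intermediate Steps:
v = 4117 (v = -3 + 4120 = 4117)
(1558 + v)*(-2980 + r) = (1558 + 4117)*(-2980 - 393) = 5675*(-3373) = -19141775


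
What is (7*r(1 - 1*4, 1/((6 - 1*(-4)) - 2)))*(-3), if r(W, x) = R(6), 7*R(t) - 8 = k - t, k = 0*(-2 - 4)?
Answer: -6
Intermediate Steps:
k = 0 (k = 0*(-6) = 0)
R(t) = 8/7 - t/7 (R(t) = 8/7 + (0 - t)/7 = 8/7 + (-t)/7 = 8/7 - t/7)
r(W, x) = 2/7 (r(W, x) = 8/7 - ⅐*6 = 8/7 - 6/7 = 2/7)
(7*r(1 - 1*4, 1/((6 - 1*(-4)) - 2)))*(-3) = (7*(2/7))*(-3) = 2*(-3) = -6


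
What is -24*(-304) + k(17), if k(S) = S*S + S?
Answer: 7602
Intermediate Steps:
k(S) = S + S² (k(S) = S² + S = S + S²)
-24*(-304) + k(17) = -24*(-304) + 17*(1 + 17) = 7296 + 17*18 = 7296 + 306 = 7602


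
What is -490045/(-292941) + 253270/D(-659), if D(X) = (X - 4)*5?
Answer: -4837911193/64739961 ≈ -74.728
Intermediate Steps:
D(X) = -20 + 5*X (D(X) = (-4 + X)*5 = -20 + 5*X)
-490045/(-292941) + 253270/D(-659) = -490045/(-292941) + 253270/(-20 + 5*(-659)) = -490045*(-1/292941) + 253270/(-20 - 3295) = 490045/292941 + 253270/(-3315) = 490045/292941 + 253270*(-1/3315) = 490045/292941 - 50654/663 = -4837911193/64739961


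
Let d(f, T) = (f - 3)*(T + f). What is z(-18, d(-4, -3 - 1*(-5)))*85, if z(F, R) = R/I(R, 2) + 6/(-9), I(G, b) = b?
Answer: 1615/3 ≈ 538.33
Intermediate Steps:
d(f, T) = (-3 + f)*(T + f)
z(F, R) = -2/3 + R/2 (z(F, R) = R/2 + 6/(-9) = R*(1/2) + 6*(-1/9) = R/2 - 2/3 = -2/3 + R/2)
z(-18, d(-4, -3 - 1*(-5)))*85 = (-2/3 + ((-4)**2 - 3*(-3 - 1*(-5)) - 3*(-4) + (-3 - 1*(-5))*(-4))/2)*85 = (-2/3 + (16 - 3*(-3 + 5) + 12 + (-3 + 5)*(-4))/2)*85 = (-2/3 + (16 - 3*2 + 12 + 2*(-4))/2)*85 = (-2/3 + (16 - 6 + 12 - 8)/2)*85 = (-2/3 + (1/2)*14)*85 = (-2/3 + 7)*85 = (19/3)*85 = 1615/3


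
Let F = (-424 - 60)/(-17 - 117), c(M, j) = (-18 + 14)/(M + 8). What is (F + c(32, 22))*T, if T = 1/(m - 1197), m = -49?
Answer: -2353/834820 ≈ -0.0028186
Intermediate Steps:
c(M, j) = -4/(8 + M)
F = 242/67 (F = -484/(-134) = -484*(-1/134) = 242/67 ≈ 3.6119)
T = -1/1246 (T = 1/(-49 - 1197) = 1/(-1246) = -1/1246 ≈ -0.00080257)
(F + c(32, 22))*T = (242/67 - 4/(8 + 32))*(-1/1246) = (242/67 - 4/40)*(-1/1246) = (242/67 - 4*1/40)*(-1/1246) = (242/67 - ⅒)*(-1/1246) = (2353/670)*(-1/1246) = -2353/834820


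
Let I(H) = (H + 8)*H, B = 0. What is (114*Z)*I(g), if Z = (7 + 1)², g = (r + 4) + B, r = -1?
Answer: 240768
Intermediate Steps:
g = 3 (g = (-1 + 4) + 0 = 3 + 0 = 3)
Z = 64 (Z = 8² = 64)
I(H) = H*(8 + H) (I(H) = (8 + H)*H = H*(8 + H))
(114*Z)*I(g) = (114*64)*(3*(8 + 3)) = 7296*(3*11) = 7296*33 = 240768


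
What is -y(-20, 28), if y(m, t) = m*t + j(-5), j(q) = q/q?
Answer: 559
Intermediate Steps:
j(q) = 1
y(m, t) = 1 + m*t (y(m, t) = m*t + 1 = 1 + m*t)
-y(-20, 28) = -(1 - 20*28) = -(1 - 560) = -1*(-559) = 559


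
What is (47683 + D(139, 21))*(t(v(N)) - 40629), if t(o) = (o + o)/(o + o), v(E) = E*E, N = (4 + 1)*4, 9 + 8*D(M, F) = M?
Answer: -1937925129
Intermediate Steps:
D(M, F) = -9/8 + M/8
N = 20 (N = 5*4 = 20)
v(E) = E²
t(o) = 1 (t(o) = (2*o)/((2*o)) = (2*o)*(1/(2*o)) = 1)
(47683 + D(139, 21))*(t(v(N)) - 40629) = (47683 + (-9/8 + (⅛)*139))*(1 - 40629) = (47683 + (-9/8 + 139/8))*(-40628) = (47683 + 65/4)*(-40628) = (190797/4)*(-40628) = -1937925129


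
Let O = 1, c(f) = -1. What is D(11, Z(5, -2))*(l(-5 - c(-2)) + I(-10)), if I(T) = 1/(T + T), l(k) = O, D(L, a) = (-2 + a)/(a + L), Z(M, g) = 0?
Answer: -19/110 ≈ -0.17273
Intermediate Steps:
D(L, a) = (-2 + a)/(L + a)
l(k) = 1
I(T) = 1/(2*T)
D(11, Z(5, -2))*(l(-5 - c(-2)) + I(-10)) = ((-2 + 0)/(11 + 0))*(1 + (½)/(-10)) = (-2/11)*(1 + (½)*(-⅒)) = ((1/11)*(-2))*(1 - 1/20) = -2/11*19/20 = -19/110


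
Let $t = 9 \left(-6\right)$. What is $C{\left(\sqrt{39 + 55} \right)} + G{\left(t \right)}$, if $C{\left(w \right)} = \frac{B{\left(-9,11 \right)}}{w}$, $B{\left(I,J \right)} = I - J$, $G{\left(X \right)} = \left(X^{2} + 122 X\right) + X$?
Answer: $-3726 - \frac{10 \sqrt{94}}{47} \approx -3728.1$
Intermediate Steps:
$t = -54$
$G{\left(X \right)} = X^{2} + 123 X$
$C{\left(w \right)} = - \frac{20}{w}$ ($C{\left(w \right)} = \frac{-9 - 11}{w} = - \frac{20}{w}$)
$C{\left(\sqrt{39 + 55} \right)} + G{\left(t \right)} = - \frac{20}{\sqrt{39 + 55}} - 54 \left(123 - 54\right) = - \frac{20}{\sqrt{94}} - 3726 = - 20 \frac{\sqrt{94}}{94} - 3726 = - \frac{10 \sqrt{94}}{47} - 3726 = -3726 - \frac{10 \sqrt{94}}{47}$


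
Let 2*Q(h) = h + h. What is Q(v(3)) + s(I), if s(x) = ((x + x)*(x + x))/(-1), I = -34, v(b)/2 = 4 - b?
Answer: -4622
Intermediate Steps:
v(b) = 8 - 2*b (v(b) = 2*(4 - b) = 8 - 2*b)
Q(h) = h (Q(h) = (h + h)/2 = (2*h)/2 = h)
s(x) = -4*x² (s(x) = ((2*x)*(2*x))*(-1) = (4*x²)*(-1) = -4*x²)
Q(v(3)) + s(I) = (8 - 2*3) - 4*(-34)² = (8 - 6) - 4*1156 = 2 - 4624 = -4622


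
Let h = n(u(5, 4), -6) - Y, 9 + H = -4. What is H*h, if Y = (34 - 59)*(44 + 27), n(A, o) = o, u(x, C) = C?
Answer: -22997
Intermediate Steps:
H = -13 (H = -9 - 4 = -13)
Y = -1775 (Y = -25*71 = -1775)
h = 1769 (h = -6 - 1*(-1775) = -6 + 1775 = 1769)
H*h = -13*1769 = -22997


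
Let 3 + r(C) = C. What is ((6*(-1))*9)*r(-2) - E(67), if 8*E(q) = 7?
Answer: 2153/8 ≈ 269.13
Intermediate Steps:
E(q) = 7/8 (E(q) = (1/8)*7 = 7/8)
r(C) = -3 + C
((6*(-1))*9)*r(-2) - E(67) = ((6*(-1))*9)*(-3 - 2) - 1*7/8 = -6*9*(-5) - 7/8 = -54*(-5) - 7/8 = 270 - 7/8 = 2153/8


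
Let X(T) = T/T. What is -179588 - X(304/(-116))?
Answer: -179589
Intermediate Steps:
X(T) = 1
-179588 - X(304/(-116)) = -179588 - 1*1 = -179588 - 1 = -179589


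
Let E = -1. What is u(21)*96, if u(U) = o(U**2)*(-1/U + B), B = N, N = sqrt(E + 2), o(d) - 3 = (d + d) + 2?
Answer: 567680/7 ≈ 81097.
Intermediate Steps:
o(d) = 5 + 2*d (o(d) = 3 + ((d + d) + 2) = 3 + (2*d + 2) = 3 + (2 + 2*d) = 5 + 2*d)
N = 1 (N = sqrt(-1 + 2) = sqrt(1) = 1)
B = 1
u(U) = (1 - 1/U)*(5 + 2*U**2) (u(U) = (5 + 2*U**2)*(-1/U + 1) = (5 + 2*U**2)*(1 - 1/U) = (1 - 1/U)*(5 + 2*U**2))
u(21)*96 = ((-1 + 21)*(5 + 2*21**2)/21)*96 = ((1/21)*20*(5 + 2*441))*96 = ((1/21)*20*(5 + 882))*96 = ((1/21)*20*887)*96 = (17740/21)*96 = 567680/7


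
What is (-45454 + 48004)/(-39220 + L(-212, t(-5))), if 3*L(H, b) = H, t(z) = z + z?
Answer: -3825/58936 ≈ -0.064901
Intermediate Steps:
t(z) = 2*z
L(H, b) = H/3
(-45454 + 48004)/(-39220 + L(-212, t(-5))) = (-45454 + 48004)/(-39220 + (1/3)*(-212)) = 2550/(-39220 - 212/3) = 2550/(-117872/3) = 2550*(-3/117872) = -3825/58936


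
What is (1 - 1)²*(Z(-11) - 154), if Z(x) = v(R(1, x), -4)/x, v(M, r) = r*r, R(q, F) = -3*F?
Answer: 0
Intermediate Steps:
v(M, r) = r²
Z(x) = 16/x (Z(x) = (-4)²/x = 16/x)
(1 - 1)²*(Z(-11) - 154) = (1 - 1)²*(16/(-11) - 154) = 0²*(16*(-1/11) - 154) = 0*(-16/11 - 154) = 0*(-1710/11) = 0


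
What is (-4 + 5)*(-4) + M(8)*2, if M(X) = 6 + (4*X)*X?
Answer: 520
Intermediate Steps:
M(X) = 6 + 4*X²
(-4 + 5)*(-4) + M(8)*2 = (-4 + 5)*(-4) + (6 + 4*8²)*2 = 1*(-4) + (6 + 4*64)*2 = -4 + (6 + 256)*2 = -4 + 262*2 = -4 + 524 = 520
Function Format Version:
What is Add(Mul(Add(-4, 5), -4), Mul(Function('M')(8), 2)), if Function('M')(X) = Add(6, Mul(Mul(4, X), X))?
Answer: 520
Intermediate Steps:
Function('M')(X) = Add(6, Mul(4, Pow(X, 2)))
Add(Mul(Add(-4, 5), -4), Mul(Function('M')(8), 2)) = Add(Mul(Add(-4, 5), -4), Mul(Add(6, Mul(4, Pow(8, 2))), 2)) = Add(Mul(1, -4), Mul(Add(6, Mul(4, 64)), 2)) = Add(-4, Mul(Add(6, 256), 2)) = Add(-4, Mul(262, 2)) = Add(-4, 524) = 520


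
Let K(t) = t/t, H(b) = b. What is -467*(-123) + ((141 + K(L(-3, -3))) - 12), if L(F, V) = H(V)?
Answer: 57571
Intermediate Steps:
L(F, V) = V
K(t) = 1
-467*(-123) + ((141 + K(L(-3, -3))) - 12) = -467*(-123) + ((141 + 1) - 12) = 57441 + (142 - 12) = 57441 + 130 = 57571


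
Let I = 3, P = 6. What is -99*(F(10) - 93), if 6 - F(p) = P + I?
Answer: 9504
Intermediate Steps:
F(p) = -3 (F(p) = 6 - (6 + 3) = 6 - 1*9 = 6 - 9 = -3)
-99*(F(10) - 93) = -99*(-3 - 93) = -99*(-96) = 9504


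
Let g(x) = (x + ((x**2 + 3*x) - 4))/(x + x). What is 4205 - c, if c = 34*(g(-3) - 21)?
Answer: 14638/3 ≈ 4879.3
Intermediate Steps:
g(x) = (-4 + x**2 + 4*x)/(2*x) (g(x) = (x + (-4 + x**2 + 3*x))/((2*x)) = (-4 + x**2 + 4*x)*(1/(2*x)) = (-4 + x**2 + 4*x)/(2*x))
c = -2023/3 (c = 34*((2 + (1/2)*(-3) - 2/(-3)) - 21) = 34*((2 - 3/2 - 2*(-1/3)) - 21) = 34*((2 - 3/2 + 2/3) - 21) = 34*(7/6 - 21) = 34*(-119/6) = -2023/3 ≈ -674.33)
4205 - c = 4205 - 1*(-2023/3) = 4205 + 2023/3 = 14638/3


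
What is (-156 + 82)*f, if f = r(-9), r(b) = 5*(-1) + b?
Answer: 1036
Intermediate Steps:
r(b) = -5 + b
f = -14 (f = -5 - 9 = -14)
(-156 + 82)*f = (-156 + 82)*(-14) = -74*(-14) = 1036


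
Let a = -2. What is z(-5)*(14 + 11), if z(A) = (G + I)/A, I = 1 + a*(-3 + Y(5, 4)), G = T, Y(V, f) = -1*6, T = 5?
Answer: -120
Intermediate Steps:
Y(V, f) = -6
G = 5
I = 19 (I = 1 - 2*(-3 - 6) = 1 - 2*(-9) = 1 + 18 = 19)
z(A) = 24/A (z(A) = (5 + 19)/A = 24/A)
z(-5)*(14 + 11) = (24/(-5))*(14 + 11) = (24*(-⅕))*25 = -24/5*25 = -120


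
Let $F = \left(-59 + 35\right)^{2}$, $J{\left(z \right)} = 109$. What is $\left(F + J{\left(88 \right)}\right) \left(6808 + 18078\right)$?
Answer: $17046910$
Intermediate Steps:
$F = 576$ ($F = \left(-24\right)^{2} = 576$)
$\left(F + J{\left(88 \right)}\right) \left(6808 + 18078\right) = \left(576 + 109\right) \left(6808 + 18078\right) = 685 \cdot 24886 = 17046910$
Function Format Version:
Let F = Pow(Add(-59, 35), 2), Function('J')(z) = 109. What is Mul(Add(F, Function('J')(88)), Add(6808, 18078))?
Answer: 17046910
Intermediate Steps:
F = 576 (F = Pow(-24, 2) = 576)
Mul(Add(F, Function('J')(88)), Add(6808, 18078)) = Mul(Add(576, 109), Add(6808, 18078)) = Mul(685, 24886) = 17046910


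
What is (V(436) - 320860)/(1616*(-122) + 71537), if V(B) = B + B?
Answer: 319988/125615 ≈ 2.5474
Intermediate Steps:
V(B) = 2*B
(V(436) - 320860)/(1616*(-122) + 71537) = (2*436 - 320860)/(1616*(-122) + 71537) = (872 - 320860)/(-197152 + 71537) = -319988/(-125615) = -319988*(-1/125615) = 319988/125615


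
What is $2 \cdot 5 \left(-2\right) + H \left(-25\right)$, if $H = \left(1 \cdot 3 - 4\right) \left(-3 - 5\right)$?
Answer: $-220$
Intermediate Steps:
$H = 8$ ($H = \left(3 - 4\right) \left(-8\right) = \left(-1\right) \left(-8\right) = 8$)
$2 \cdot 5 \left(-2\right) + H \left(-25\right) = 2 \cdot 5 \left(-2\right) + 8 \left(-25\right) = 10 \left(-2\right) - 200 = -20 - 200 = -220$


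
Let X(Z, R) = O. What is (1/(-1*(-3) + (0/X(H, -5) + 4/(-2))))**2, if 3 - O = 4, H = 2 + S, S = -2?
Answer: 1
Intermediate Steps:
H = 0 (H = 2 - 2 = 0)
O = -1 (O = 3 - 1*4 = 3 - 4 = -1)
X(Z, R) = -1
(1/(-1*(-3) + (0/X(H, -5) + 4/(-2))))**2 = (1/(-1*(-3) + (0/(-1) + 4/(-2))))**2 = (1/(3 + (0*(-1) + 4*(-1/2))))**2 = (1/(3 + (0 - 2)))**2 = (1/(3 - 2))**2 = (1/1)**2 = 1**2 = 1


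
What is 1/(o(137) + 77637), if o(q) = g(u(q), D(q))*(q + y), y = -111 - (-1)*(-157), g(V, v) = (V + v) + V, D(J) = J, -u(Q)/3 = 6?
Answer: 1/64406 ≈ 1.5527e-5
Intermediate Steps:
u(Q) = -18 (u(Q) = -3*6 = -18)
g(V, v) = v + 2*V
y = -268 (y = -111 - 1*157 = -111 - 157 = -268)
o(q) = (-268 + q)*(-36 + q) (o(q) = (q + 2*(-18))*(q - 268) = (q - 36)*(-268 + q) = (-36 + q)*(-268 + q) = (-268 + q)*(-36 + q))
1/(o(137) + 77637) = 1/((-268 + 137)*(-36 + 137) + 77637) = 1/(-131*101 + 77637) = 1/(-13231 + 77637) = 1/64406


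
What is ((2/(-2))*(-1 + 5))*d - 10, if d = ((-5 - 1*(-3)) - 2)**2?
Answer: -74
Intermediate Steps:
d = 16 (d = ((-5 + 3) - 2)**2 = (-2 - 2)**2 = (-4)**2 = 16)
((2/(-2))*(-1 + 5))*d - 10 = ((2/(-2))*(-1 + 5))*16 - 10 = ((2*(-1/2))*4)*16 - 10 = -1*4*16 - 10 = -4*16 - 10 = -64 - 10 = -74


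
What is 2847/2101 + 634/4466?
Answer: 638488/426503 ≈ 1.4970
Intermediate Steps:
2847/2101 + 634/4466 = 2847*(1/2101) + 634*(1/4466) = 2847/2101 + 317/2233 = 638488/426503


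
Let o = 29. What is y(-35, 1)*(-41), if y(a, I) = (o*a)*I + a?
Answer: 43050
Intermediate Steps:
y(a, I) = a + 29*I*a (y(a, I) = (29*a)*I + a = 29*I*a + a = a + 29*I*a)
y(-35, 1)*(-41) = -35*(1 + 29*1)*(-41) = -35*(1 + 29)*(-41) = -35*30*(-41) = -1050*(-41) = 43050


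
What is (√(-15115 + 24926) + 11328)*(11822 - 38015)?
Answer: -296714304 - 26193*√9811 ≈ -2.9931e+8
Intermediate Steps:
(√(-15115 + 24926) + 11328)*(11822 - 38015) = (√9811 + 11328)*(-26193) = (11328 + √9811)*(-26193) = -296714304 - 26193*√9811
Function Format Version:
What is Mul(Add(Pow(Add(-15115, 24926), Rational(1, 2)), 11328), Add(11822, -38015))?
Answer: Add(-296714304, Mul(-26193, Pow(9811, Rational(1, 2)))) ≈ -2.9931e+8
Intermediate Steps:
Mul(Add(Pow(Add(-15115, 24926), Rational(1, 2)), 11328), Add(11822, -38015)) = Mul(Add(Pow(9811, Rational(1, 2)), 11328), -26193) = Mul(Add(11328, Pow(9811, Rational(1, 2))), -26193) = Add(-296714304, Mul(-26193, Pow(9811, Rational(1, 2))))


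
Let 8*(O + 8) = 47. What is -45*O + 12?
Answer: 861/8 ≈ 107.63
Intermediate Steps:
O = -17/8 (O = -8 + (1/8)*47 = -8 + 47/8 = -17/8 ≈ -2.1250)
-45*O + 12 = -45*(-17/8) + 12 = 765/8 + 12 = 861/8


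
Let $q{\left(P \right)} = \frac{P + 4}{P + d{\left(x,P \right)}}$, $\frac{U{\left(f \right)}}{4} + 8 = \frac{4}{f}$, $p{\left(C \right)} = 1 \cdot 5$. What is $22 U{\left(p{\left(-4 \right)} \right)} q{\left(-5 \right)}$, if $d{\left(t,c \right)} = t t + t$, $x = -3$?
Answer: $\frac{3168}{5} \approx 633.6$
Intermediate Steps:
$p{\left(C \right)} = 5$
$d{\left(t,c \right)} = t + t^{2}$ ($d{\left(t,c \right)} = t^{2} + t = t + t^{2}$)
$U{\left(f \right)} = -32 + \frac{16}{f}$ ($U{\left(f \right)} = -32 + 4 \frac{4}{f} = -32 + \frac{16}{f}$)
$q{\left(P \right)} = \frac{4 + P}{6 + P}$ ($q{\left(P \right)} = \frac{P + 4}{P - 3 \left(1 - 3\right)} = \frac{4 + P}{P - -6} = \frac{4 + P}{P + 6} = \frac{4 + P}{6 + P}$)
$22 U{\left(p{\left(-4 \right)} \right)} q{\left(-5 \right)} = 22 \left(-32 + \frac{16}{5}\right) \frac{4 - 5}{6 - 5} = 22 \left(-32 + 16 \cdot \frac{1}{5}\right) 1^{-1} \left(-1\right) = 22 \left(-32 + \frac{16}{5}\right) 1 \left(-1\right) = 22 \left(- \frac{144}{5}\right) \left(-1\right) = \left(- \frac{3168}{5}\right) \left(-1\right) = \frac{3168}{5}$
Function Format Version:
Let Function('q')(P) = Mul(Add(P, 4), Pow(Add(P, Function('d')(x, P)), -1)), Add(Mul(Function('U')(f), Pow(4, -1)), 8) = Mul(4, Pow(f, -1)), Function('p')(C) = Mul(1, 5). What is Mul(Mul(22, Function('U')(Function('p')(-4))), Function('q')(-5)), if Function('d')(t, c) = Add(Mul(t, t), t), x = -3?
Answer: Rational(3168, 5) ≈ 633.60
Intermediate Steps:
Function('p')(C) = 5
Function('d')(t, c) = Add(t, Pow(t, 2)) (Function('d')(t, c) = Add(Pow(t, 2), t) = Add(t, Pow(t, 2)))
Function('U')(f) = Add(-32, Mul(16, Pow(f, -1))) (Function('U')(f) = Add(-32, Mul(4, Mul(4, Pow(f, -1)))) = Add(-32, Mul(16, Pow(f, -1))))
Function('q')(P) = Mul(Pow(Add(6, P), -1), Add(4, P)) (Function('q')(P) = Mul(Add(P, 4), Pow(Add(P, Mul(-3, Add(1, -3))), -1)) = Mul(Add(4, P), Pow(Add(P, Mul(-3, -2)), -1)) = Mul(Add(4, P), Pow(Add(P, 6), -1)) = Mul(Add(4, P), Pow(Add(6, P), -1)) = Mul(Pow(Add(6, P), -1), Add(4, P)))
Mul(Mul(22, Function('U')(Function('p')(-4))), Function('q')(-5)) = Mul(Mul(22, Add(-32, Mul(16, Pow(5, -1)))), Mul(Pow(Add(6, -5), -1), Add(4, -5))) = Mul(Mul(22, Add(-32, Mul(16, Rational(1, 5)))), Mul(Pow(1, -1), -1)) = Mul(Mul(22, Add(-32, Rational(16, 5))), Mul(1, -1)) = Mul(Mul(22, Rational(-144, 5)), -1) = Mul(Rational(-3168, 5), -1) = Rational(3168, 5)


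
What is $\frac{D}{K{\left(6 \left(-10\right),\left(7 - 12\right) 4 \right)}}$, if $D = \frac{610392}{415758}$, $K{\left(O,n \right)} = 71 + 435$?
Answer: $\frac{50866}{17531129} \approx 0.0029015$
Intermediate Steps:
$K{\left(O,n \right)} = 506$
$D = \frac{101732}{69293}$ ($D = 610392 \cdot \frac{1}{415758} = \frac{101732}{69293} \approx 1.4681$)
$\frac{D}{K{\left(6 \left(-10\right),\left(7 - 12\right) 4 \right)}} = \frac{101732}{69293 \cdot 506} = \frac{101732}{69293} \cdot \frac{1}{506} = \frac{50866}{17531129}$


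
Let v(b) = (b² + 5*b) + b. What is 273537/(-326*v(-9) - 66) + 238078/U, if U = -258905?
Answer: -24310457563/765323180 ≈ -31.765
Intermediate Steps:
v(b) = b² + 6*b
273537/(-326*v(-9) - 66) + 238078/U = 273537/(-(-2934)*(6 - 9) - 66) + 238078/(-258905) = 273537/(-(-2934)*(-3) - 66) + 238078*(-1/258905) = 273537/(-326*27 - 66) - 238078/258905 = 273537/(-8802 - 66) - 238078/258905 = 273537/(-8868) - 238078/258905 = 273537*(-1/8868) - 238078/258905 = -91179/2956 - 238078/258905 = -24310457563/765323180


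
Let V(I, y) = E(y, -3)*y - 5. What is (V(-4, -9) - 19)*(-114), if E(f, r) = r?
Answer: -342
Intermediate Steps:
V(I, y) = -5 - 3*y (V(I, y) = -3*y - 5 = -5 - 3*y)
(V(-4, -9) - 19)*(-114) = ((-5 - 3*(-9)) - 19)*(-114) = ((-5 + 27) - 19)*(-114) = (22 - 19)*(-114) = 3*(-114) = -342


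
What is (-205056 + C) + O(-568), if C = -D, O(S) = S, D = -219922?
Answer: 14298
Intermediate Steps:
C = 219922 (C = -1*(-219922) = 219922)
(-205056 + C) + O(-568) = (-205056 + 219922) - 568 = 14866 - 568 = 14298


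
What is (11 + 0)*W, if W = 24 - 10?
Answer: 154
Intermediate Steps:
W = 14
(11 + 0)*W = (11 + 0)*14 = 11*14 = 154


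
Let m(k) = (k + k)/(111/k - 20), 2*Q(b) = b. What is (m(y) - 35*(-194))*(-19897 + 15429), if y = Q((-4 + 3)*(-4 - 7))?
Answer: -30608034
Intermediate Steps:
Q(b) = b/2
y = 11/2 (y = ((-4 + 3)*(-4 - 7))/2 = (-1*(-11))/2 = (½)*11 = 11/2 ≈ 5.5000)
m(k) = 2*k/(-20 + 111/k) (m(k) = (2*k)/(-20 + 111/k) = 2*k/(-20 + 111/k))
(m(y) - 35*(-194))*(-19897 + 15429) = (-2*(11/2)²/(-111 + 20*(11/2)) - 35*(-194))*(-19897 + 15429) = (-2*121/4/(-111 + 110) + 6790)*(-4468) = (-2*121/4/(-1) + 6790)*(-4468) = (-2*121/4*(-1) + 6790)*(-4468) = (121/2 + 6790)*(-4468) = (13701/2)*(-4468) = -30608034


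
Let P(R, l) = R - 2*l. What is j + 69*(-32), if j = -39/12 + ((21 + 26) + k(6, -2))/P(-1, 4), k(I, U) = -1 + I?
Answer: -79813/36 ≈ -2217.0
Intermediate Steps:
j = -325/36 (j = -39/12 + ((21 + 26) + (-1 + 6))/(-1 - 2*4) = -39*1/12 + (47 + 5)/(-1 - 8) = -13/4 + 52/(-9) = -13/4 + 52*(-⅑) = -13/4 - 52/9 = -325/36 ≈ -9.0278)
j + 69*(-32) = -325/36 + 69*(-32) = -325/36 - 2208 = -79813/36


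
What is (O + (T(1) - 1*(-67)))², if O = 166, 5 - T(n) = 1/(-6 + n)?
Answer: 1418481/25 ≈ 56739.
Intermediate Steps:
T(n) = 5 - 1/(-6 + n)
(O + (T(1) - 1*(-67)))² = (166 + ((-31 + 5*1)/(-6 + 1) - 1*(-67)))² = (166 + ((-31 + 5)/(-5) + 67))² = (166 + (-⅕*(-26) + 67))² = (166 + (26/5 + 67))² = (166 + 361/5)² = (1191/5)² = 1418481/25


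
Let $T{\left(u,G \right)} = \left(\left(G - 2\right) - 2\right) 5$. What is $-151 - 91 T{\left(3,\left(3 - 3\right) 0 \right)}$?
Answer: $1669$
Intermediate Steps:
$T{\left(u,G \right)} = -20 + 5 G$ ($T{\left(u,G \right)} = \left(\left(-2 + G\right) - 2\right) 5 = \left(-4 + G\right) 5 = -20 + 5 G$)
$-151 - 91 T{\left(3,\left(3 - 3\right) 0 \right)} = -151 - 91 \left(-20 + 5 \left(3 - 3\right) 0\right) = -151 - 91 \left(-20 + 5 \cdot 0 \cdot 0\right) = -151 - 91 \left(-20 + 5 \cdot 0\right) = -151 - 91 \left(-20 + 0\right) = -151 - -1820 = -151 + 1820 = 1669$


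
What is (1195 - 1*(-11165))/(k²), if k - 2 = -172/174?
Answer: 11694105/968 ≈ 12081.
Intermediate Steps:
k = 88/87 (k = 2 - 172/174 = 2 - 172*1/174 = 2 - 86/87 = 88/87 ≈ 1.0115)
(1195 - 1*(-11165))/(k²) = (1195 - 1*(-11165))/((88/87)²) = (1195 + 11165)/(7744/7569) = 12360*(7569/7744) = 11694105/968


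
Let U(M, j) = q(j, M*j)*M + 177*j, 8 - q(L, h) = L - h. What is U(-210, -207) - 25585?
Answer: -9236074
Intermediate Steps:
q(L, h) = 8 + h - L (q(L, h) = 8 - (L - h) = 8 + (h - L) = 8 + h - L)
U(M, j) = 177*j + M*(8 - j + M*j) (U(M, j) = (8 + M*j - j)*M + 177*j = (8 - j + M*j)*M + 177*j = M*(8 - j + M*j) + 177*j = 177*j + M*(8 - j + M*j))
U(-210, -207) - 25585 = (177*(-207) - 210*(8 - 1*(-207) - 210*(-207))) - 25585 = (-36639 - 210*(8 + 207 + 43470)) - 25585 = (-36639 - 210*43685) - 25585 = (-36639 - 9173850) - 25585 = -9210489 - 25585 = -9236074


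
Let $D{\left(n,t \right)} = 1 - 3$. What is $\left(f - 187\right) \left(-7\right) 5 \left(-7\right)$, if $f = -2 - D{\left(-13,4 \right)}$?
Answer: $-45815$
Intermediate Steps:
$D{\left(n,t \right)} = -2$ ($D{\left(n,t \right)} = 1 - 3 = -2$)
$f = 0$ ($f = -2 - -2 = -2 + 2 = 0$)
$\left(f - 187\right) \left(-7\right) 5 \left(-7\right) = \left(0 - 187\right) \left(-7\right) 5 \left(-7\right) = - 187 \left(\left(-35\right) \left(-7\right)\right) = \left(-187\right) 245 = -45815$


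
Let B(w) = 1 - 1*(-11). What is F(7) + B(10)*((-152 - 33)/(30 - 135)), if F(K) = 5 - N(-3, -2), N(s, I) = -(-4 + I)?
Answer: 141/7 ≈ 20.143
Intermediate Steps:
N(s, I) = 4 - I
B(w) = 12 (B(w) = 1 + 11 = 12)
F(K) = -1 (F(K) = 5 - (4 - 1*(-2)) = 5 - (4 + 2) = 5 - 1*6 = 5 - 6 = -1)
F(7) + B(10)*((-152 - 33)/(30 - 135)) = -1 + 12*((-152 - 33)/(30 - 135)) = -1 + 12*(-185/(-105)) = -1 + 12*(-185*(-1/105)) = -1 + 12*(37/21) = -1 + 148/7 = 141/7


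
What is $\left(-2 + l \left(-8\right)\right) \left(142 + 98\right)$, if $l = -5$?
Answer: $9120$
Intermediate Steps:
$\left(-2 + l \left(-8\right)\right) \left(142 + 98\right) = \left(-2 - -40\right) \left(142 + 98\right) = \left(-2 + 40\right) 240 = 38 \cdot 240 = 9120$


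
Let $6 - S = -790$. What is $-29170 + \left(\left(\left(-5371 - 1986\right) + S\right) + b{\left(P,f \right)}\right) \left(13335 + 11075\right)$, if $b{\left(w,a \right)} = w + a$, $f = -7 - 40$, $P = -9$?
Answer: $-161550140$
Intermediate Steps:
$S = 796$ ($S = 6 - -790 = 6 + 790 = 796$)
$f = -47$ ($f = -7 - 40 = -47$)
$b{\left(w,a \right)} = a + w$
$-29170 + \left(\left(\left(-5371 - 1986\right) + S\right) + b{\left(P,f \right)}\right) \left(13335 + 11075\right) = -29170 + \left(\left(\left(-5371 - 1986\right) + 796\right) - 56\right) \left(13335 + 11075\right) = -29170 + \left(\left(-7357 + 796\right) - 56\right) 24410 = -29170 + \left(-6561 - 56\right) 24410 = -29170 - 161520970 = -161550140$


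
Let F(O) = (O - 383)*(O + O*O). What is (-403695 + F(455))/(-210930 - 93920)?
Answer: -2906973/60970 ≈ -47.679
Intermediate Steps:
F(O) = (-383 + O)*(O + O²)
(-403695 + F(455))/(-210930 - 93920) = (-403695 + 455*(-383 + 455² - 382*455))/(-210930 - 93920) = (-403695 + 455*(-383 + 207025 - 173810))/(-304850) = (-403695 + 455*32832)*(-1/304850) = (-403695 + 14938560)*(-1/304850) = 14534865*(-1/304850) = -2906973/60970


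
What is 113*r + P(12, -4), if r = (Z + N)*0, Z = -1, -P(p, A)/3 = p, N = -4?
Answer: -36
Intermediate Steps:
P(p, A) = -3*p
r = 0 (r = (-1 - 4)*0 = -5*0 = 0)
113*r + P(12, -4) = 113*0 - 3*12 = 0 - 36 = -36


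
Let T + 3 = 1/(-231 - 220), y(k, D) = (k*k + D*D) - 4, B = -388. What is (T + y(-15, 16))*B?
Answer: -82943924/451 ≈ -1.8391e+5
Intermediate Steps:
y(k, D) = -4 + D**2 + k**2 (y(k, D) = (k**2 + D**2) - 4 = (D**2 + k**2) - 4 = -4 + D**2 + k**2)
T = -1354/451 (T = -3 + 1/(-231 - 220) = -3 + 1/(-451) = -3 - 1/451 = -1354/451 ≈ -3.0022)
(T + y(-15, 16))*B = (-1354/451 + (-4 + 16**2 + (-15)**2))*(-388) = (-1354/451 + (-4 + 256 + 225))*(-388) = (-1354/451 + 477)*(-388) = (213773/451)*(-388) = -82943924/451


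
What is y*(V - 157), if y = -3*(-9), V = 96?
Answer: -1647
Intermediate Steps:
y = 27
y*(V - 157) = 27*(96 - 157) = 27*(-61) = -1647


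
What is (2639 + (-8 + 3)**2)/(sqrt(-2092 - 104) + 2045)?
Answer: 5447880/4184221 - 15984*I*sqrt(61)/4184221 ≈ 1.302 - 0.029836*I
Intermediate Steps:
(2639 + (-8 + 3)**2)/(sqrt(-2092 - 104) + 2045) = (2639 + (-5)**2)/(sqrt(-2196) + 2045) = (2639 + 25)/(6*I*sqrt(61) + 2045) = 2664/(2045 + 6*I*sqrt(61))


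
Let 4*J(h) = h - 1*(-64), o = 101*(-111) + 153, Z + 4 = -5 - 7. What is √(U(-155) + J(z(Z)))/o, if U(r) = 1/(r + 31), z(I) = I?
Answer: -√46097/685596 ≈ -0.00031316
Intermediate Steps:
Z = -16 (Z = -4 + (-5 - 7) = -4 - 12 = -16)
o = -11058 (o = -11211 + 153 = -11058)
U(r) = 1/(31 + r)
J(h) = 16 + h/4 (J(h) = (h - 1*(-64))/4 = (h + 64)/4 = (64 + h)/4 = 16 + h/4)
√(U(-155) + J(z(Z)))/o = √(1/(31 - 155) + (16 + (¼)*(-16)))/(-11058) = √(1/(-124) + (16 - 4))*(-1/11058) = √(-1/124 + 12)*(-1/11058) = √(1487/124)*(-1/11058) = (√46097/62)*(-1/11058) = -√46097/685596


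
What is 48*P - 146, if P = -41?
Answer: -2114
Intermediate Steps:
48*P - 146 = 48*(-41) - 146 = -1968 - 146 = -2114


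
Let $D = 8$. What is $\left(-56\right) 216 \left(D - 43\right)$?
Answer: $423360$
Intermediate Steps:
$\left(-56\right) 216 \left(D - 43\right) = \left(-56\right) 216 \left(8 - 43\right) = \left(-12096\right) \left(-35\right) = 423360$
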